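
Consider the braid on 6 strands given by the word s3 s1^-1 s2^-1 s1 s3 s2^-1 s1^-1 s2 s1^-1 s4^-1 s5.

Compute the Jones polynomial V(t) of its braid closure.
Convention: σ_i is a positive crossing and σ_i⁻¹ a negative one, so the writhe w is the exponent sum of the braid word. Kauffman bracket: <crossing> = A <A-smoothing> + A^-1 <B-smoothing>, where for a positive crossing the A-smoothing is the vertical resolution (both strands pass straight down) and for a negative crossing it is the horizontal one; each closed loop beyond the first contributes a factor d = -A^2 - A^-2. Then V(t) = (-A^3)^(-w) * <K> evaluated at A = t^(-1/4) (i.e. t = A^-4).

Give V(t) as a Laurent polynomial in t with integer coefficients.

t^2 - 2*t + 3 - 3*t^-1 + 3*t^-2 - 2*t^-3 + 2*t^-4 - t^-5

Derivation:
The presented braid s3 s1^-1 s2^-1 s1 s3 s2^-1 s1^-1 s2 s1^-1 s4^-1 s5 on 6 strands reduces by inverse Markov moves (closure unchanged at each step):
  Destabilize: the word has the form β·s5 where s5 occurs only as the final letter (β ∈ B_5); drop it and the last strand → 5 strands.
  Destabilize: the word has the form β·s4^-1 where s4^-1 occurs only as the final letter (β ∈ B_4); drop it and the last strand → 4 strands.
Reduced to β = s3 s1^-1 s2^-1 s1 s3 s2^-1 s1^-1 s2 s1^-1 on 4 strands, 9 crossings.
Compute on β:
Braid: s3 s1^-1 s2^-1 s1 s3 s2^-1 s1^-1 s2 s1^-1 on 4 strands, 9 crossings.
Writhe w = (#positive) - (#negative) = 4 - 5 = -1.
State-sum expansion of <K>. There are 2^9 = 512 states.
Each crossing splits two ways (0=vertical, 1=horizontal). The state's weight is A^(#A-smoothings - #B-smoothings) * d^(loops - 1).
Tabulate the states by total A-exponent and number of loops L (A-exp: L × count):
  A^9: L=5 ×1
  A^7: L=4 ×9
  A^5: L=3 ×32, L=5 ×4
  A^3: L=2 ×53, L=4 ×30, L=6 ×1
  A^1: L=1 ×35, L=3 ×80, L=5 ×11
  A^-1: L=2 ×86, L=4 ×39, L=6 ×1
  A^-3: L=1 ×21, L=3 ×58, L=5 ×5
  A^-5: L=2 ×26, L=4 ×10
  A^-7: L=1 ×3, L=3 ×6
  A^-9: L=2 ×1
Each group contributes A^e * Σ count * d^(L-1):
Powers of d = -A^2 - A^-2: d^2 = A^4 + 2 + A^-4; d^3 = -A^6 - 3*A^2 - 3*A^-2 - A^-6; d^4 = A^8 + 4*A^4 + 6 + 4*A^-4 + A^-8; d^5 = -A^10 - 5*A^6 - 10*A^2 - 10*A^-2 - 5*A^-6 - A^-10.
  A^9 * (d^4) = A^17 + 4*A^13 + 6*A^9 + 4*A^5 + A
  A^7 * (9*d^3) = -9*A^13 - 27*A^9 - 27*A^5 - 9*A
  A^5 * (32*d^2 + 4*d^4) = 4*A^13 + 48*A^9 + 88*A^5 + 48*A + 4*A^-3
  A^3 * (53*d + 30*d^3 + d^5) = -A^13 - 35*A^9 - 153*A^5 - 153*A - 35*A^-3 - A^-7
  A^1 * (35 + 80*d^2 + 11*d^4) = 11*A^9 + 124*A^5 + 261*A + 124*A^-3 + 11*A^-7
  A^-1 * (86*d + 39*d^3 + d^5) = -A^9 - 44*A^5 - 213*A - 213*A^-3 - 44*A^-7 - A^-11
  A^-3 * (21 + 58*d^2 + 5*d^4) = 5*A^5 + 78*A + 167*A^-3 + 78*A^-7 + 5*A^-11
  A^-5 * (26*d + 10*d^3) = -10*A - 56*A^-3 - 56*A^-7 - 10*A^-11
  A^-7 * (3 + 6*d^2) = 6*A^-3 + 15*A^-7 + 6*A^-11
  A^-9 * (d) = -A^-7 - A^-11
Summing the groups: <K> = A^17 - 2*A^13 + 2*A^9 - 3*A^5 + 3*A - 3*A^-3 + 2*A^-7 - A^-11
Normalise by the writhe: (-A^3)^(-w) = (-A^3)^(1) = -A^3, so f(A) = -A^3 * <K> = -A^20 + 2*A^16 - 2*A^12 + 3*A^8 - 3*A^4 + 3 - 2*A^-4 + A^-8.
Substitute A = t^(-1/4), i.e. A^e → t^(-e/4): V(t) = t^2 - 2*t + 3 - 3*t^-1 + 3*t^-2 - 2*t^-3 + 2*t^-4 - t^-5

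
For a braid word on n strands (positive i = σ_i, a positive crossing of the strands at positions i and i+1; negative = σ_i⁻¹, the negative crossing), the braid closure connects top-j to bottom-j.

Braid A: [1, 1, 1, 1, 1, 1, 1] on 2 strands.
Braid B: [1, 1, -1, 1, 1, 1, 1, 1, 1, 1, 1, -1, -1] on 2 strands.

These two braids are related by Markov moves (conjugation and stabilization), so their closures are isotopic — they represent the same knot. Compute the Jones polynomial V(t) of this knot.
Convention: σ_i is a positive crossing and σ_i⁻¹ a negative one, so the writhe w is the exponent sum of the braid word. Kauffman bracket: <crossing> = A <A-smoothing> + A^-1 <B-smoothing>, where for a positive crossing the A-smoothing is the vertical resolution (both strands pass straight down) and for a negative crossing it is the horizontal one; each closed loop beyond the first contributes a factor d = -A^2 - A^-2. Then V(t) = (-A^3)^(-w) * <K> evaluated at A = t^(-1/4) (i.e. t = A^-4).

Markov-equivalent braids have isotopic closures, hence identical knot invariants. Strip the Markov moves from each word to reach a common short braid β, then compute V(t) once on β.
Braid A: s1 s1 s1 s1 s1 s1 s1 on 2 strands has no conjugating prefix/suffix or stabilization to strip; take β = s1 s1 s1 s1 s1 s1 s1.
Braid B: s1 s1 s1^-1 s1 s1 s1 s1 s1 s1 s1 s1 s1^-1 s1^-1 on 2 strands reduces by inverse Markov moves (closure unchanged at each step):
  Deconjugate: the word is γ·β·γ⁻¹ with γ = s1 s1 (prefix) and γ⁻¹ = s1^-1 s1^-1 (suffix); strip both.
  Deconjugate: the word is γ·β·γ⁻¹ with γ = s1^-1 (prefix) and γ⁻¹ = s1 (suffix); strip both.
Reduced to β = s1 s1 s1 s1 s1 s1 s1 on 2 strands, 7 crossings.
Both give the same β = s1 s1 s1 s1 s1 s1 s1 on 2 strands, so one state sum suffices:
Braid: s1 s1 s1 s1 s1 s1 s1 on 2 strands, 7 crossings.
Writhe w = (#positive) - (#negative) = 7 - 0 = 7.
Enumerate smoothing states for the bracket polynomial. There are 2^7 = 128 states.
Smooth each crossing (0=||, 1=⌣⌢); contribution A^(Σ sign_k(1-2s_k)) * d^(L-1).
Tabulate the states by total A-exponent and number of loops L (A-exp: L × count):
  A^7: L=2 ×1
  A^5: L=1 ×7
  A^3: L=2 ×21
  A^1: L=3 ×35
  A^-1: L=4 ×35
  A^-3: L=5 ×21
  A^-5: L=6 ×7
  A^-7: L=7 ×1
Each group contributes A^e * Σ count * d^(L-1):
Powers of d = -A^2 - A^-2: d^2 = A^4 + 2 + A^-4; d^3 = -A^6 - 3*A^2 - 3*A^-2 - A^-6; d^4 = A^8 + 4*A^4 + 6 + 4*A^-4 + A^-8; d^5 = -A^10 - 5*A^6 - 10*A^2 - 10*A^-2 - 5*A^-6 - A^-10; d^6 = A^12 + 6*A^8 + 15*A^4 + 20 + 15*A^-4 + 6*A^-8 + A^-12.
  A^7 * (d) = -A^9 - A^5
  A^5 * (7) = 7*A^5
  A^3 * (21*d) = -21*A^5 - 21*A
  A^1 * (35*d^2) = 35*A^5 + 70*A + 35*A^-3
  A^-1 * (35*d^3) = -35*A^5 - 105*A - 105*A^-3 - 35*A^-7
  A^-3 * (21*d^4) = 21*A^5 + 84*A + 126*A^-3 + 84*A^-7 + 21*A^-11
  A^-5 * (7*d^5) = -7*A^5 - 35*A - 70*A^-3 - 70*A^-7 - 35*A^-11 - 7*A^-15
  A^-7 * (d^6) = A^5 + 6*A + 15*A^-3 + 20*A^-7 + 15*A^-11 + 6*A^-15 + A^-19
Summing the groups: <K> = -A^9 - A + A^-3 - A^-7 + A^-11 - A^-15 + A^-19
Normalise by the writhe: (-A^3)^(-w) = (-A^3)^(-7) = -A^-21, so f(A) = -A^-21 * <K> = A^-12 + A^-20 - A^-24 + A^-28 - A^-32 + A^-36 - A^-40.
Substitute A = t^(-1/4), i.e. A^e → t^(-e/4): V(t) = -t^10 + t^9 - t^8 + t^7 - t^6 + t^5 + t^3

Answer: -t^10 + t^9 - t^8 + t^7 - t^6 + t^5 + t^3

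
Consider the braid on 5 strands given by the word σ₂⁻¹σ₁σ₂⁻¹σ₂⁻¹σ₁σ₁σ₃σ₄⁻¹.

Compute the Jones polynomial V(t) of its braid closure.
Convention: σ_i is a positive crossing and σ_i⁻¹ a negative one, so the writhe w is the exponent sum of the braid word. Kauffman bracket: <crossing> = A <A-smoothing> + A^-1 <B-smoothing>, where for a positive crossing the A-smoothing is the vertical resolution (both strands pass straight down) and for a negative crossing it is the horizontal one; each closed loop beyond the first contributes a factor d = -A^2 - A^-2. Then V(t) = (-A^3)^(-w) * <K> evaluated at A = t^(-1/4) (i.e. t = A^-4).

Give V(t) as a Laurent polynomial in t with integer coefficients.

-t^3 + 2*t^2 - 2*t + 3 - 2*t^-1 + 2*t^-2 - t^-3

Derivation:
The presented braid s2^-1 s1 s2^-1 s2^-1 s1 s1 s3 s4^-1 on 5 strands reduces by inverse Markov moves (closure unchanged at each step):
  Destabilize: the word has the form β·s4^-1 where s4^-1 occurs only as the final letter (β ∈ B_4); drop it and the last strand → 4 strands.
  Destabilize: the word has the form β·s3 where s3 occurs only as the final letter (β ∈ B_3); drop it and the last strand → 3 strands.
Reduced to β = s2^-1 s1 s2^-1 s2^-1 s1 s1 on 3 strands, 6 crossings.
Compute on β:
Braid: s2^-1 s1 s2^-1 s2^-1 s1 s1 on 3 strands, 6 crossings.
Writhe w = (#positive) - (#negative) = 3 - 3 = 0.
State-sum expansion of <K>. There are 2^6 = 64 states.
For each crossing: s=0 is the vertical smoothing, s=1 horizontal. Crossing k contributes A^(sign_k * (1 - 2*s_k)); loop factor d = -A^2 - A^-2.
Tabulate the states by total A-exponent and number of loops L (A-exp: L × count):
  A^6: L=4 ×1
  A^4: L=3 ×6
  A^2: L=2 ×14, L=4 ×1
  A^0: L=1 ×13, L=3 ×7
  A^-2: L=2 ×14, L=4 ×1
  A^-4: L=3 ×6
  A^-6: L=4 ×1
Each group contributes A^e * Σ count * d^(L-1):
Powers of d = -A^2 - A^-2: d^2 = A^4 + 2 + A^-4; d^3 = -A^6 - 3*A^2 - 3*A^-2 - A^-6.
  A^6 * (d^3) = -A^12 - 3*A^8 - 3*A^4 - 1
  A^4 * (6*d^2) = 6*A^8 + 12*A^4 + 6
  A^2 * (14*d + d^3) = -A^8 - 17*A^4 - 17 - A^-4
  A^0 * (13 + 7*d^2) = 7*A^4 + 27 + 7*A^-4
  A^-2 * (14*d + d^3) = -A^4 - 17 - 17*A^-4 - A^-8
  A^-4 * (6*d^2) = 6 + 12*A^-4 + 6*A^-8
  A^-6 * (d^3) = -1 - 3*A^-4 - 3*A^-8 - A^-12
Summing the groups: <K> = -A^12 + 2*A^8 - 2*A^4 + 3 - 2*A^-4 + 2*A^-8 - A^-12
Normalise by the writhe: (-A^3)^(-w) = (-A^3)^(0) = 1, so f(A) = 1 * <K> = -A^12 + 2*A^8 - 2*A^4 + 3 - 2*A^-4 + 2*A^-8 - A^-12.
Substitute A = t^(-1/4), i.e. A^e → t^(-e/4): V(t) = -t^3 + 2*t^2 - 2*t + 3 - 2*t^-1 + 2*t^-2 - t^-3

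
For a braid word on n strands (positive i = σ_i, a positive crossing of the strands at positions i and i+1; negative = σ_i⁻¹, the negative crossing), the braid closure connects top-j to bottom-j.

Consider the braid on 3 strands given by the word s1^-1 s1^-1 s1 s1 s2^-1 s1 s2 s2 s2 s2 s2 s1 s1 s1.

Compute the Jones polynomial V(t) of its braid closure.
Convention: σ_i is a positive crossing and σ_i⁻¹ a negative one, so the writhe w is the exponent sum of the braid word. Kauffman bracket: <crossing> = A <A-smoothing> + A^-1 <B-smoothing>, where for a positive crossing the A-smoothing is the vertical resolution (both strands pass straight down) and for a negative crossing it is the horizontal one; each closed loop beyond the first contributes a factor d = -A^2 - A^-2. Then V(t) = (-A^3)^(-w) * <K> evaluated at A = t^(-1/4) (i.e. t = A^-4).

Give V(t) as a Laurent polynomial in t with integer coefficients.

The presented braid s1^-1 s1^-1 s1 s1 s2^-1 s1 s2 s2 s2 s2 s2 s1 s1 s1 on 3 strands reduces by inverse Markov moves (closure unchanged at each step):
  Deconjugate: the word is γ·β·γ⁻¹ with γ = s1^-1 s1^-1 (prefix) and γ⁻¹ = s1 s1 (suffix); strip both.
Reduced to β = s1 s1 s2^-1 s1 s2 s2 s2 s2 s2 s1 on 3 strands, 10 crossings.
Compute on β:
Braid: s1 s1 s2^-1 s1 s2 s2 s2 s2 s2 s1 on 3 strands, 10 crossings.
Writhe w = (#positive) - (#negative) = 9 - 1 = 8.
State-sum expansion of <K>. There are 2^10 = 1024 states.
For each crossing: s=0 is the vertical smoothing, s=1 horizontal. Crossing k contributes A^(sign_k * (1 - 2*s_k)); loop factor d = -A^2 - A^-2.
Tabulate the states by total A-exponent and number of loops L (A-exp: L × count):
  A^10: L=2 ×1
  A^8: L=1 ×4, L=3 ×6
  A^6: L=2 ×35, L=4 ×10
  A^4: L=1 ×35, L=3 ×75, L=5 ×10
  A^2: L=2 ×115, L=4 ×90, L=6 ×5
  A^0: L=3 ×185, L=5 ×66, L=7 ×1
  A^-2: L=4 ×180, L=6 ×30
  A^-4: L=5 ×112, L=7 ×8
  A^-6: L=6 ×44, L=8 ×1
  A^-8: L=7 ×10
  A^-10: L=8 ×1
Each group contributes A^e * Σ count * d^(L-1):
Powers of d = -A^2 - A^-2: d^2 = A^4 + 2 + A^-4; d^3 = -A^6 - 3*A^2 - 3*A^-2 - A^-6; d^4 = A^8 + 4*A^4 + 6 + 4*A^-4 + A^-8; d^5 = -A^10 - 5*A^6 - 10*A^2 - 10*A^-2 - 5*A^-6 - A^-10; d^6 = A^12 + 6*A^8 + 15*A^4 + 20 + 15*A^-4 + 6*A^-8 + A^-12; d^7 = -A^14 - 7*A^10 - 21*A^6 - 35*A^2 - 35*A^-2 - 21*A^-6 - 7*A^-10 - A^-14.
  A^10 * (d) = -A^12 - A^8
  A^8 * (4 + 6*d^2) = 6*A^12 + 16*A^8 + 6*A^4
  A^6 * (35*d + 10*d^3) = -10*A^12 - 65*A^8 - 65*A^4 - 10
  A^4 * (35 + 75*d^2 + 10*d^4) = 10*A^12 + 115*A^8 + 245*A^4 + 115 + 10*A^-4
  A^2 * (115*d + 90*d^3 + 5*d^5) = -5*A^12 - 115*A^8 - 435*A^4 - 435 - 115*A^-4 - 5*A^-8
  A^0 * (185*d^2 + 66*d^4 + d^6) = A^12 + 72*A^8 + 464*A^4 + 786 + 464*A^-4 + 72*A^-8 + A^-12
  A^-2 * (180*d^3 + 30*d^5) = -30*A^8 - 330*A^4 - 840 - 840*A^-4 - 330*A^-8 - 30*A^-12
  A^-4 * (112*d^4 + 8*d^6) = 8*A^8 + 160*A^4 + 568 + 832*A^-4 + 568*A^-8 + 160*A^-12 + 8*A^-16
  A^-6 * (44*d^5 + d^7) = -A^8 - 51*A^4 - 241 - 475*A^-4 - 475*A^-8 - 241*A^-12 - 51*A^-16 - A^-20
  A^-8 * (10*d^6) = 10*A^4 + 60 + 150*A^-4 + 200*A^-8 + 150*A^-12 + 60*A^-16 + 10*A^-20
  A^-10 * (d^7) = -A^4 - 7 - 21*A^-4 - 35*A^-8 - 35*A^-12 - 21*A^-16 - 7*A^-20 - A^-24
Summing the groups: <K> = A^12 - A^8 + 3*A^4 - 4 + 5*A^-4 - 5*A^-8 + 5*A^-12 - 4*A^-16 + 2*A^-20 - A^-24
Normalise by the writhe: (-A^3)^(-w) = (-A^3)^(-8) = A^-24, so f(A) = A^-24 * <K> = A^-12 - A^-16 + 3*A^-20 - 4*A^-24 + 5*A^-28 - 5*A^-32 + 5*A^-36 - 4*A^-40 + 2*A^-44 - A^-48.
Substitute A = t^(-1/4), i.e. A^e → t^(-e/4): V(t) = -t^12 + 2*t^11 - 4*t^10 + 5*t^9 - 5*t^8 + 5*t^7 - 4*t^6 + 3*t^5 - t^4 + t^3

Answer: -t^12 + 2*t^11 - 4*t^10 + 5*t^9 - 5*t^8 + 5*t^7 - 4*t^6 + 3*t^5 - t^4 + t^3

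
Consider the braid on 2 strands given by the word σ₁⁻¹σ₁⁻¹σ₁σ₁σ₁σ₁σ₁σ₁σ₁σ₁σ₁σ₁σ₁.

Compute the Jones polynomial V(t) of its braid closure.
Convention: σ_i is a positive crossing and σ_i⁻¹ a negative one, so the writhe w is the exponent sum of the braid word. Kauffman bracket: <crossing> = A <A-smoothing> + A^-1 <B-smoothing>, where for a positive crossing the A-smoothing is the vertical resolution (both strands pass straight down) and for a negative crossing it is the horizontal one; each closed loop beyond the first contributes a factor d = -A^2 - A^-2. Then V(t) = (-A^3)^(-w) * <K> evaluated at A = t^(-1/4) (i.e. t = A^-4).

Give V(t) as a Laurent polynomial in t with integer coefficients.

The presented braid s1^-1 s1^-1 s1 s1 s1 s1 s1 s1 s1 s1 s1 s1 s1 on 2 strands reduces by inverse Markov moves (closure unchanged at each step):
  Deconjugate: the word is γ·β·γ⁻¹ with γ = s1^-1 s1^-1 (prefix) and γ⁻¹ = s1 s1 (suffix); strip both.
Reduced to β = s1 s1 s1 s1 s1 s1 s1 s1 s1 on 2 strands, 9 crossings.
Compute on β:
Braid: s1 s1 s1 s1 s1 s1 s1 s1 s1 on 2 strands, 9 crossings.
Writhe w = (#positive) - (#negative) = 9 - 0 = 9.
State-sum expansion of <K>. There are 2^9 = 512 states.
Smooth each crossing (0=||, 1=⌣⌢); contribution A^(Σ sign_k(1-2s_k)) * d^(L-1).
Tabulate the states by total A-exponent and number of loops L (A-exp: L × count):
  A^9: L=2 ×1
  A^7: L=1 ×9
  A^5: L=2 ×36
  A^3: L=3 ×84
  A^1: L=4 ×126
  A^-1: L=5 ×126
  A^-3: L=6 ×84
  A^-5: L=7 ×36
  A^-7: L=8 ×9
  A^-9: L=9 ×1
Each group contributes A^e * Σ count * d^(L-1):
Powers of d = -A^2 - A^-2: d^2 = A^4 + 2 + A^-4; d^3 = -A^6 - 3*A^2 - 3*A^-2 - A^-6; d^4 = A^8 + 4*A^4 + 6 + 4*A^-4 + A^-8; d^5 = -A^10 - 5*A^6 - 10*A^2 - 10*A^-2 - 5*A^-6 - A^-10; d^6 = A^12 + 6*A^8 + 15*A^4 + 20 + 15*A^-4 + 6*A^-8 + A^-12; d^7 = -A^14 - 7*A^10 - 21*A^6 - 35*A^2 - 35*A^-2 - 21*A^-6 - 7*A^-10 - A^-14; d^8 = A^16 + 8*A^12 + 28*A^8 + 56*A^4 + 70 + 56*A^-4 + 28*A^-8 + 8*A^-12 + A^-16.
  A^9 * (d) = -A^11 - A^7
  A^7 * (9) = 9*A^7
  A^5 * (36*d) = -36*A^7 - 36*A^3
  A^3 * (84*d^2) = 84*A^7 + 168*A^3 + 84*A^-1
  A^1 * (126*d^3) = -126*A^7 - 378*A^3 - 378*A^-1 - 126*A^-5
  A^-1 * (126*d^4) = 126*A^7 + 504*A^3 + 756*A^-1 + 504*A^-5 + 126*A^-9
  A^-3 * (84*d^5) = -84*A^7 - 420*A^3 - 840*A^-1 - 840*A^-5 - 420*A^-9 - 84*A^-13
  A^-5 * (36*d^6) = 36*A^7 + 216*A^3 + 540*A^-1 + 720*A^-5 + 540*A^-9 + 216*A^-13 + 36*A^-17
  A^-7 * (9*d^7) = -9*A^7 - 63*A^3 - 189*A^-1 - 315*A^-5 - 315*A^-9 - 189*A^-13 - 63*A^-17 - 9*A^-21
  A^-9 * (d^8) = A^7 + 8*A^3 + 28*A^-1 + 56*A^-5 + 70*A^-9 + 56*A^-13 + 28*A^-17 + 8*A^-21 + A^-25
Summing the groups: <K> = -A^11 - A^3 + A^-1 - A^-5 + A^-9 - A^-13 + A^-17 - A^-21 + A^-25
Normalise by the writhe: (-A^3)^(-w) = (-A^3)^(-9) = -A^-27, so f(A) = -A^-27 * <K> = A^-16 + A^-24 - A^-28 + A^-32 - A^-36 + A^-40 - A^-44 + A^-48 - A^-52.
Substitute A = t^(-1/4), i.e. A^e → t^(-e/4): V(t) = -t^13 + t^12 - t^11 + t^10 - t^9 + t^8 - t^7 + t^6 + t^4

Answer: -t^13 + t^12 - t^11 + t^10 - t^9 + t^8 - t^7 + t^6 + t^4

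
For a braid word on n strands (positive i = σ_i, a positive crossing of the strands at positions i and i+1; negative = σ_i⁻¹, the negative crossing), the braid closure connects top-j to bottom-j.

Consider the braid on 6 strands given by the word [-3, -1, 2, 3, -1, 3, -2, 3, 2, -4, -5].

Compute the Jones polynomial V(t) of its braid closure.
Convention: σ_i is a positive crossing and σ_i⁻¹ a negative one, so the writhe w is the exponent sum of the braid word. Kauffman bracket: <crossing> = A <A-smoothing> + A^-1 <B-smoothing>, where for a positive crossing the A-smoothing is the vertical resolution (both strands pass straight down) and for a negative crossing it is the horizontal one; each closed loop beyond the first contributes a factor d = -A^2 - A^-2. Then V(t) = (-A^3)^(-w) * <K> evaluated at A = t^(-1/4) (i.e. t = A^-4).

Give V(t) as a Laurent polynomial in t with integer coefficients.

-t^5 + 2*t^4 - 2*t^3 + 3*t^2 - 3*t + 3 - 2*t^-1 + t^-2

Derivation:
The presented braid s3^-1 s1^-1 s2 s3 s1^-1 s3 s2^-1 s3 s2 s4^-1 s5^-1 on 6 strands reduces by inverse Markov moves (closure unchanged at each step):
  Destabilize: the word has the form β·s5^-1 where s5^-1 occurs only as the final letter (β ∈ B_5); drop it and the last strand → 5 strands.
  Destabilize: the word has the form β·s4^-1 where s4^-1 occurs only as the final letter (β ∈ B_4); drop it and the last strand → 4 strands.
Reduced to β = s3^-1 s1^-1 s2 s3 s1^-1 s3 s2^-1 s3 s2 on 4 strands, 9 crossings.
Compute on β:
Braid: s3^-1 s1^-1 s2 s3 s1^-1 s3 s2^-1 s3 s2 on 4 strands, 9 crossings.
Writhe w = (#positive) - (#negative) = 5 - 4 = 1.
Enumerate smoothing states for the bracket polynomial. There are 2^9 = 512 states.
Smooth each crossing (0=||, 1=⌣⌢); contribution A^(Σ sign_k(1-2s_k)) * d^(L-1).
Tabulate the states by total A-exponent and number of loops L (A-exp: L × count):
  A^9: L=2 ×1
  A^7: L=1 ×3, L=3 ×6
  A^5: L=2 ×26, L=4 ×10
  A^3: L=1 ×21, L=3 ×58, L=5 ×5
  A^1: L=2 ×86, L=4 ×39, L=6 ×1
  A^-1: L=1 ×35, L=3 ×80, L=5 ×11
  A^-3: L=2 ×53, L=4 ×30, L=6 ×1
  A^-5: L=3 ×32, L=5 ×4
  A^-7: L=4 ×9
  A^-9: L=5 ×1
Each group contributes A^e * Σ count * d^(L-1):
Powers of d = -A^2 - A^-2: d^2 = A^4 + 2 + A^-4; d^3 = -A^6 - 3*A^2 - 3*A^-2 - A^-6; d^4 = A^8 + 4*A^4 + 6 + 4*A^-4 + A^-8; d^5 = -A^10 - 5*A^6 - 10*A^2 - 10*A^-2 - 5*A^-6 - A^-10.
  A^9 * (d) = -A^11 - A^7
  A^7 * (3 + 6*d^2) = 6*A^11 + 15*A^7 + 6*A^3
  A^5 * (26*d + 10*d^3) = -10*A^11 - 56*A^7 - 56*A^3 - 10*A^-1
  A^3 * (21 + 58*d^2 + 5*d^4) = 5*A^11 + 78*A^7 + 167*A^3 + 78*A^-1 + 5*A^-5
  A^1 * (86*d + 39*d^3 + d^5) = -A^11 - 44*A^7 - 213*A^3 - 213*A^-1 - 44*A^-5 - A^-9
  A^-1 * (35 + 80*d^2 + 11*d^4) = 11*A^7 + 124*A^3 + 261*A^-1 + 124*A^-5 + 11*A^-9
  A^-3 * (53*d + 30*d^3 + d^5) = -A^7 - 35*A^3 - 153*A^-1 - 153*A^-5 - 35*A^-9 - A^-13
  A^-5 * (32*d^2 + 4*d^4) = 4*A^3 + 48*A^-1 + 88*A^-5 + 48*A^-9 + 4*A^-13
  A^-7 * (9*d^3) = -9*A^-1 - 27*A^-5 - 27*A^-9 - 9*A^-13
  A^-9 * (d^4) = A^-1 + 4*A^-5 + 6*A^-9 + 4*A^-13 + A^-17
Summing the groups: <K> = -A^11 + 2*A^7 - 3*A^3 + 3*A^-1 - 3*A^-5 + 2*A^-9 - 2*A^-13 + A^-17
Normalise by the writhe: (-A^3)^(-w) = (-A^3)^(-1) = -A^-3, so f(A) = -A^-3 * <K> = A^8 - 2*A^4 + 3 - 3*A^-4 + 3*A^-8 - 2*A^-12 + 2*A^-16 - A^-20.
Substitute A = t^(-1/4), i.e. A^e → t^(-e/4): V(t) = -t^5 + 2*t^4 - 2*t^3 + 3*t^2 - 3*t + 3 - 2*t^-1 + t^-2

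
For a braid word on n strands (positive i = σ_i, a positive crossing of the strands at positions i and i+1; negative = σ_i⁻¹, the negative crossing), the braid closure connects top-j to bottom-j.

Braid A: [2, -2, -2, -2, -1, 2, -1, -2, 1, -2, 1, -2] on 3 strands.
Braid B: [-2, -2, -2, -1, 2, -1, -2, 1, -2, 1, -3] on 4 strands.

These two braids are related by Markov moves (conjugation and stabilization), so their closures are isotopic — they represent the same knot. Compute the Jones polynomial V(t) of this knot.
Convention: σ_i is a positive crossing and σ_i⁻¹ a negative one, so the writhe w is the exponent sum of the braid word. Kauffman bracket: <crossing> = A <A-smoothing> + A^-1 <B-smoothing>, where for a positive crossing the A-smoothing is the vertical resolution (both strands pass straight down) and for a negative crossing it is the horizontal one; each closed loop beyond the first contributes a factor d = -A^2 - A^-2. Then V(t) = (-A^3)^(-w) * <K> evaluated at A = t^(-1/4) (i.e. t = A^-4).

-1 + 3*t^-1 - 3*t^-2 + 5*t^-3 - 5*t^-4 + 4*t^-5 - 3*t^-6 + 2*t^-7 - t^-8

Derivation:
Markov-equivalent braids have isotopic closures, hence identical knot invariants. Strip the Markov moves from each word to reach a common short braid β, then compute V(t) once on β.
Braid A: s2 s2^-1 s2^-1 s2^-1 s1^-1 s2 s1^-1 s2^-1 s1 s2^-1 s1 s2^-1 on 3 strands reduces by inverse Markov moves (closure unchanged at each step):
  Deconjugate: the word is γ·β·γ⁻¹ with γ = s2 (prefix) and γ⁻¹ = s2^-1 (suffix); strip both.
Reduced to β = s2^-1 s2^-1 s2^-1 s1^-1 s2 s1^-1 s2^-1 s1 s2^-1 s1 on 3 strands, 10 crossings.
Braid B: s2^-1 s2^-1 s2^-1 s1^-1 s2 s1^-1 s2^-1 s1 s2^-1 s1 s3^-1 on 4 strands reduces by inverse Markov moves (closure unchanged at each step):
  Destabilize: the word has the form β·s3^-1 where s3^-1 occurs only as the final letter (β ∈ B_3); drop it and the last strand → 3 strands.
Reduced to β = s2^-1 s2^-1 s2^-1 s1^-1 s2 s1^-1 s2^-1 s1 s2^-1 s1 on 3 strands, 10 crossings.
Both give the same β = s2^-1 s2^-1 s2^-1 s1^-1 s2 s1^-1 s2^-1 s1 s2^-1 s1 on 3 strands, so one state sum suffices:
Braid: s2^-1 s2^-1 s2^-1 s1^-1 s2 s1^-1 s2^-1 s1 s2^-1 s1 on 3 strands, 10 crossings.
Writhe w = (#positive) - (#negative) = 3 - 7 = -4.
Enumerate smoothing states for the bracket polynomial. There are 2^10 = 1024 states.
Each crossing splits two ways (0=vertical, 1=horizontal). The state's weight is A^(#A-smoothings - #B-smoothings) * d^(loops - 1).
Tabulate the states by total A-exponent and number of loops L (A-exp: L × count):
  A^10: L=6 ×1
  A^8: L=5 ×10
  A^6: L=4 ×41, L=6 ×4
  A^4: L=3 ×88, L=5 ×31, L=7 ×1
  A^2: L=2 ×102, L=4 ×99, L=6 ×9
  A^0: L=1 ×54, L=3 ×162, L=5 ×36
  A^-2: L=2 ×134, L=4 ×74, L=6 ×2
  A^-4: L=1 ×30, L=3 ×82, L=5 ×8
  A^-6: L=2 ×32, L=4 ×13
  A^-8: L=1 ×3, L=3 ×7
  A^-10: L=2 ×1
Each group contributes A^e * Σ count * d^(L-1):
Powers of d = -A^2 - A^-2: d^2 = A^4 + 2 + A^-4; d^3 = -A^6 - 3*A^2 - 3*A^-2 - A^-6; d^4 = A^8 + 4*A^4 + 6 + 4*A^-4 + A^-8; d^5 = -A^10 - 5*A^6 - 10*A^2 - 10*A^-2 - 5*A^-6 - A^-10; d^6 = A^12 + 6*A^8 + 15*A^4 + 20 + 15*A^-4 + 6*A^-8 + A^-12.
  A^10 * (d^5) = -A^20 - 5*A^16 - 10*A^12 - 10*A^8 - 5*A^4 - 1
  A^8 * (10*d^4) = 10*A^16 + 40*A^12 + 60*A^8 + 40*A^4 + 10
  A^6 * (41*d^3 + 4*d^5) = -4*A^16 - 61*A^12 - 163*A^8 - 163*A^4 - 61 - 4*A^-4
  A^4 * (88*d^2 + 31*d^4 + d^6) = A^16 + 37*A^12 + 227*A^8 + 382*A^4 + 227 + 37*A^-4 + A^-8
  A^2 * (102*d + 99*d^3 + 9*d^5) = -9*A^12 - 144*A^8 - 489*A^4 - 489 - 144*A^-4 - 9*A^-8
  A^0 * (54 + 162*d^2 + 36*d^4) = 36*A^8 + 306*A^4 + 594 + 306*A^-4 + 36*A^-8
  A^-2 * (134*d + 74*d^3 + 2*d^5) = -2*A^8 - 84*A^4 - 376 - 376*A^-4 - 84*A^-8 - 2*A^-12
  A^-4 * (30 + 82*d^2 + 8*d^4) = 8*A^4 + 114 + 242*A^-4 + 114*A^-8 + 8*A^-12
  A^-6 * (32*d + 13*d^3) = -13 - 71*A^-4 - 71*A^-8 - 13*A^-12
  A^-8 * (3 + 7*d^2) = 7*A^-4 + 17*A^-8 + 7*A^-12
  A^-10 * (d) = -A^-8 - A^-12
Summing the groups: <K> = -A^20 + 2*A^16 - 3*A^12 + 4*A^8 - 5*A^4 + 5 - 3*A^-4 + 3*A^-8 - A^-12
Normalise by the writhe: (-A^3)^(-w) = (-A^3)^(4) = A^12, so f(A) = A^12 * <K> = -A^32 + 2*A^28 - 3*A^24 + 4*A^20 - 5*A^16 + 5*A^12 - 3*A^8 + 3*A^4 - 1.
Substitute A = t^(-1/4), i.e. A^e → t^(-e/4): V(t) = -1 + 3*t^-1 - 3*t^-2 + 5*t^-3 - 5*t^-4 + 4*t^-5 - 3*t^-6 + 2*t^-7 - t^-8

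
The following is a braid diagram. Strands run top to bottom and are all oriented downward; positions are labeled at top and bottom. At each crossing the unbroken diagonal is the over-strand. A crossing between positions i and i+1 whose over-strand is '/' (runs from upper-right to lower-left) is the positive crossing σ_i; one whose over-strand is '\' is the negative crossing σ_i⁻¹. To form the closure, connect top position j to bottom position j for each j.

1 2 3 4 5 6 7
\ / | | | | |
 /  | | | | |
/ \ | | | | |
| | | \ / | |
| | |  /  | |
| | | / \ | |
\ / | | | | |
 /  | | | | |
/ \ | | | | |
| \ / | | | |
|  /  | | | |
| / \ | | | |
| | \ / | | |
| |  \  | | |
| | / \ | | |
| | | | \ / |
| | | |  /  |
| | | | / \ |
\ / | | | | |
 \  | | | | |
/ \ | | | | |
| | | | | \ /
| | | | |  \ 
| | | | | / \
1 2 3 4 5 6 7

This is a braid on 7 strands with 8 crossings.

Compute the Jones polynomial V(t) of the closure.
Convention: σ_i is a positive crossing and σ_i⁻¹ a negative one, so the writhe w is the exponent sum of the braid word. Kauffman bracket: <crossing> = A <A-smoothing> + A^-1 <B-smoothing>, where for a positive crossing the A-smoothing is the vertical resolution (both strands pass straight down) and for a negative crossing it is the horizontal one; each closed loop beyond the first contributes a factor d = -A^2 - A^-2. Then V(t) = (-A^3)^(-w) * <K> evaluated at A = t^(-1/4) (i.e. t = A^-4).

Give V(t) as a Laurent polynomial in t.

1

Derivation:
Reading the diagram top to bottom ('/'-over between positions i,i+1 = s_i, '\'-over = s_i^-1): braid word = s1 s4 s1 s2 s3^-1 s5 s1^-1 s6^-1.
The presented braid s1 s4 s1 s2 s3^-1 s5 s1^-1 s6^-1 on 7 strands reduces by inverse Markov moves (closure unchanged at each step):
  Destabilize: the word has the form β·s6^-1 where s6^-1 occurs only as the final letter (β ∈ B_6); drop it and the last strand → 6 strands.
  Deconjugate: the word is γ·β·γ⁻¹ with γ = s1 (prefix) and γ⁻¹ = s1^-1 (suffix); strip both.
  Destabilize: the word has the form β·s5 where s5 occurs only as the final letter (β ∈ B_5); drop it and the last strand → 5 strands.
Reduced to β = s4 s1 s2 s3^-1 on 5 strands, 4 crossings.
Compute on β:
Braid: s4 s1 s2 s3^-1 on 5 strands, 4 crossings.
Writhe w = (#positive) - (#negative) = 3 - 1 = 2.
Enumerate smoothing states for the bracket polynomial. There are 2^4 = 16 states.
Each crossing splits two ways (0=vertical, 1=horizontal). The state's weight is A^(#A-smoothings - #B-smoothings) * d^(loops - 1).
  state 0000: A-exp=+2, loops=5, term = A^2 * d^4
  state 0001: A-exp=+4, loops=4, term = A^4 * d^3
  state 0010: A-exp=+0, loops=4, term = A^0 * d^3
  state 0011: A-exp=+2, loops=3, term = A^2 * d^2
  state 0100: A-exp=+0, loops=4, term = A^0 * d^3
  state 0101: A-exp=+2, loops=3, term = A^2 * d^2
  state 0110: A-exp=-2, loops=3, term = A^-2 * d^2
  state 0111: A-exp=+0, loops=2, term = A^0 * d^1
  state 1000: A-exp=+0, loops=4, term = A^0 * d^3
  state 1001: A-exp=+2, loops=3, term = A^2 * d^2
  state 1010: A-exp=-2, loops=3, term = A^-2 * d^2
  state 1011: A-exp=+0, loops=2, term = A^0 * d^1
  state 1100: A-exp=-2, loops=3, term = A^-2 * d^2
  state 1101: A-exp=+0, loops=2, term = A^0 * d^1
  state 1110: A-exp=-4, loops=2, term = A^-4 * d^1
  state 1111: A-exp=-2, loops=1, term = A^-2 * d^0
Collect the terms by A-exponent (count of states per loop number):
Powers of d = -A^2 - A^-2: d^2 = A^4 + 2 + A^-4; d^3 = -A^6 - 3*A^2 - 3*A^-2 - A^-6; d^4 = A^8 + 4*A^4 + 6 + 4*A^-4 + A^-8.
  A^4 * (d^3) = -A^10 - 3*A^6 - 3*A^2 - A^-2
  A^2 * (3*d^2 + d^4) = A^10 + 7*A^6 + 12*A^2 + 7*A^-2 + A^-6
  A^0 * (3*d + 3*d^3) = -3*A^6 - 12*A^2 - 12*A^-2 - 3*A^-6
  A^-2 * (1 + 3*d^2) = 3*A^2 + 7*A^-2 + 3*A^-6
  A^-4 * (d) = -A^-2 - A^-6
Summing the groups: <K> = A^6
Normalise by the writhe: (-A^3)^(-w) = (-A^3)^(-2) = A^-6, so f(A) = A^-6 * <K> = 1.
Substitute A = t^(-1/4), i.e. A^e → t^(-e/4): V(t) = 1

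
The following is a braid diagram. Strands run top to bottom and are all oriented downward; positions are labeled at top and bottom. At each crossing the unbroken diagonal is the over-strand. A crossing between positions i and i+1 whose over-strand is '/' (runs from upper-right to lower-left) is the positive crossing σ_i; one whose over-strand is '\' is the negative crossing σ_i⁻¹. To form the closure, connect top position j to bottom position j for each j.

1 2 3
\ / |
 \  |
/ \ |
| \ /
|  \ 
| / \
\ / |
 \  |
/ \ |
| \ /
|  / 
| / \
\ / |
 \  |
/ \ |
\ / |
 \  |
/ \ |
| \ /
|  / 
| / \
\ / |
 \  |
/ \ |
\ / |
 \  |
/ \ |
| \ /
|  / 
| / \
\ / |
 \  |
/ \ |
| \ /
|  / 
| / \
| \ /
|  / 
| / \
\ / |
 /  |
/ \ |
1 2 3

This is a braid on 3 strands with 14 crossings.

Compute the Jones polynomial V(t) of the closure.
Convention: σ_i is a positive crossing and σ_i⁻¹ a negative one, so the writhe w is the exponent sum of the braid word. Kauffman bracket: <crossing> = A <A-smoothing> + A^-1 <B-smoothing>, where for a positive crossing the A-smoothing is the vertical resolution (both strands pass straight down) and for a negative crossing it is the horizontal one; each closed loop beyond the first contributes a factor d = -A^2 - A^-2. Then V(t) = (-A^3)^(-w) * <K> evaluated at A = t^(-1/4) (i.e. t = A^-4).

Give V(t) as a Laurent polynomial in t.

t^3 - 4*t^2 + 8*t - 11 + 15*t^-1 - 16*t^-2 + 15*t^-3 - 12*t^-4 + 8*t^-5 - 4*t^-6 + t^-7

Derivation:
Reading the diagram top to bottom ('/'-over between positions i,i+1 = s_i, '\'-over = s_i^-1): braid word = s1^-1 s2^-1 s1^-1 s2 s1^-1 s1^-1 s2 s1^-1 s1^-1 s2 s1^-1 s2 s2 s1.
The presented braid s1^-1 s2^-1 s1^-1 s2 s1^-1 s1^-1 s2 s1^-1 s1^-1 s2 s1^-1 s2 s2 s1 on 3 strands reduces by inverse Markov moves (closure unchanged at each step):
  Deconjugate: the word is γ·β·γ⁻¹ with γ = s1^-1 (prefix) and γ⁻¹ = s1 (suffix); strip both.
  Deconjugate: the word is γ·β·γ⁻¹ with γ = s2^-1 (prefix) and γ⁻¹ = s2 (suffix); strip both.
Reduced to β = s1^-1 s2 s1^-1 s1^-1 s2 s1^-1 s1^-1 s2 s1^-1 s2 on 3 strands, 10 crossings.
Compute on β:
Braid: s1^-1 s2 s1^-1 s1^-1 s2 s1^-1 s1^-1 s2 s1^-1 s2 on 3 strands, 10 crossings.
Writhe w = (#positive) - (#negative) = 4 - 6 = -2.
Computing the Kauffman bracket via state sum. There are 2^10 = 1024 states.
For each crossing: s=0 is the vertical smoothing, s=1 horizontal. Crossing k contributes A^(sign_k * (1 - 2*s_k)); loop factor d = -A^2 - A^-2.
Tabulate the states by total A-exponent and number of loops L (A-exp: L × count):
  A^10: L=7 ×1
  A^8: L=6 ×10
  A^6: L=5 ×45
  A^4: L=4 ×118, L=6 ×2
  A^2: L=3 ×193, L=5 ×17
  A^0: L=2 ×192, L=4 ×59, L=6 ×1
  A^-2: L=1 ×95, L=3 ×108, L=5 ×7
  A^-4: L=2 ×95, L=4 ×25
  A^-6: L=3 ×43, L=5 ×2
  A^-8: L=4 ×10
  A^-10: L=5 ×1
Each group contributes A^e * Σ count * d^(L-1):
Powers of d = -A^2 - A^-2: d^2 = A^4 + 2 + A^-4; d^3 = -A^6 - 3*A^2 - 3*A^-2 - A^-6; d^4 = A^8 + 4*A^4 + 6 + 4*A^-4 + A^-8; d^5 = -A^10 - 5*A^6 - 10*A^2 - 10*A^-2 - 5*A^-6 - A^-10; d^6 = A^12 + 6*A^8 + 15*A^4 + 20 + 15*A^-4 + 6*A^-8 + A^-12.
  A^10 * (d^6) = A^22 + 6*A^18 + 15*A^14 + 20*A^10 + 15*A^6 + 6*A^2 + A^-2
  A^8 * (10*d^5) = -10*A^18 - 50*A^14 - 100*A^10 - 100*A^6 - 50*A^2 - 10*A^-2
  A^6 * (45*d^4) = 45*A^14 + 180*A^10 + 270*A^6 + 180*A^2 + 45*A^-2
  A^4 * (118*d^3 + 2*d^5) = -2*A^14 - 128*A^10 - 374*A^6 - 374*A^2 - 128*A^-2 - 2*A^-6
  A^2 * (193*d^2 + 17*d^4) = 17*A^10 + 261*A^6 + 488*A^2 + 261*A^-2 + 17*A^-6
  A^0 * (192*d + 59*d^3 + d^5) = -A^10 - 64*A^6 - 379*A^2 - 379*A^-2 - 64*A^-6 - A^-10
  A^-2 * (95 + 108*d^2 + 7*d^4) = 7*A^6 + 136*A^2 + 353*A^-2 + 136*A^-6 + 7*A^-10
  A^-4 * (95*d + 25*d^3) = -25*A^2 - 170*A^-2 - 170*A^-6 - 25*A^-10
  A^-6 * (43*d^2 + 2*d^4) = 2*A^2 + 51*A^-2 + 98*A^-6 + 51*A^-10 + 2*A^-14
  A^-8 * (10*d^3) = -10*A^-2 - 30*A^-6 - 30*A^-10 - 10*A^-14
  A^-10 * (d^4) = A^-2 + 4*A^-6 + 6*A^-10 + 4*A^-14 + A^-18
Summing the groups: <K> = A^22 - 4*A^18 + 8*A^14 - 12*A^10 + 15*A^6 - 16*A^2 + 15*A^-2 - 11*A^-6 + 8*A^-10 - 4*A^-14 + A^-18
Normalise by the writhe: (-A^3)^(-w) = (-A^3)^(2) = A^6, so f(A) = A^6 * <K> = A^28 - 4*A^24 + 8*A^20 - 12*A^16 + 15*A^12 - 16*A^8 + 15*A^4 - 11 + 8*A^-4 - 4*A^-8 + A^-12.
Substitute A = t^(-1/4), i.e. A^e → t^(-e/4): V(t) = t^3 - 4*t^2 + 8*t - 11 + 15*t^-1 - 16*t^-2 + 15*t^-3 - 12*t^-4 + 8*t^-5 - 4*t^-6 + t^-7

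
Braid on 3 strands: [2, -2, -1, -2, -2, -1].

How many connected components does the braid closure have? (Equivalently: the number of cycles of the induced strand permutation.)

Track the strand permutation on 3 strands, starting from identity.
  step 1: s2 swaps positions 2,3 -> [1 3 2]
  step 2: s2^-1 swaps positions 2,3 -> [1 2 3]
  step 3: s1^-1 swaps positions 1,2 -> [2 1 3]
  step 4: s2^-1 swaps positions 2,3 -> [2 3 1]
  step 5: s2^-1 swaps positions 2,3 -> [2 1 3]
  step 6: s1^-1 swaps positions 1,2 -> [1 2 3]
Final permutation (position -> original strand): [1 2 3]
Closure components = cycle count of this permutation = 3.

Answer: 3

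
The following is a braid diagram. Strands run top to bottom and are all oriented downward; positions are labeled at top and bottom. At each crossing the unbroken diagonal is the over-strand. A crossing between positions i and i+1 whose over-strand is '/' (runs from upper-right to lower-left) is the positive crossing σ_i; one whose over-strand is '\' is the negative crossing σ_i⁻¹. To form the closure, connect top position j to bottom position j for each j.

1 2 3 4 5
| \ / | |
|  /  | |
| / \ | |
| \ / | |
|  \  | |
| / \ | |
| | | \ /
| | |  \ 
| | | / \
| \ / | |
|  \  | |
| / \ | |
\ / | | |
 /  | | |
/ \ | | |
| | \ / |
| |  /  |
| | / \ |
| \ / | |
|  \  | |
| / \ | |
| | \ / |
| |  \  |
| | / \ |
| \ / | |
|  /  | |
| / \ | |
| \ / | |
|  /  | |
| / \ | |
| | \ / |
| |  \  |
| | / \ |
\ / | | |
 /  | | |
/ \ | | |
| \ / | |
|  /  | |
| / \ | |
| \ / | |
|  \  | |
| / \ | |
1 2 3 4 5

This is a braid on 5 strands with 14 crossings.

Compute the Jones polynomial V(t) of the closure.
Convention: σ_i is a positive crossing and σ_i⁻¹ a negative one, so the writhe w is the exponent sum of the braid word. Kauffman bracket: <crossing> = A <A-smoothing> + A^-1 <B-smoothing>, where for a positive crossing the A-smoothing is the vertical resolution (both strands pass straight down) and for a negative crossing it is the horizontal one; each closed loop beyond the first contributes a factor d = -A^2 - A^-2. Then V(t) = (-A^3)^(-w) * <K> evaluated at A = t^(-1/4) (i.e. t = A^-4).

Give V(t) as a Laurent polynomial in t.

Reading the diagram top to bottom ('/'-over between positions i,i+1 = s_i, '\'-over = s_i^-1): braid word = s2 s2^-1 s4^-1 s2^-1 s1 s3 s2^-1 s3^-1 s2 s2 s3^-1 s1 s2 s2^-1.
The presented braid s2 s2^-1 s4^-1 s2^-1 s1 s3 s2^-1 s3^-1 s2 s2 s3^-1 s1 s2 s2^-1 on 5 strands reduces by inverse Markov moves (closure unchanged at each step):
  Deconjugate: the word is γ·β·γ⁻¹ with γ = s2 s2^-1 (prefix) and γ⁻¹ = s2 s2^-1 (suffix); strip both.
Reduced to β = s4^-1 s2^-1 s1 s3 s2^-1 s3^-1 s2 s2 s3^-1 s1 on 5 strands, 10 crossings.
Compute on β:
Braid: s4^-1 s2^-1 s1 s3 s2^-1 s3^-1 s2 s2 s3^-1 s1 on 5 strands, 10 crossings.
Writhe w = (#positive) - (#negative) = 5 - 5 = 0.
Computing the Kauffman bracket via state sum. There are 2^10 = 1024 states.
Each crossing splits two ways (0=vertical, 1=horizontal). The state's weight is A^(#A-smoothings - #B-smoothings) * d^(loops - 1).
Tabulate the states by total A-exponent and number of loops L (A-exp: L × count):
  A^10: L=4 ×1
  A^8: L=3 ×9, L=5 ×1
  A^6: L=2 ×27, L=4 ×18
  A^4: L=1 ×28, L=3 ×78, L=5 ×14
  A^2: L=2 ×116, L=4 ×88, L=6 ×6
  A^0: L=1 ×27, L=3 ×178, L=5 ×46, L=7 ×1
  A^-2: L=2 ×78, L=4 ×123, L=6 ×9
  A^-4: L=1 ×6, L=3 ×78, L=5 ×36
  A^-6: L=2 ×11, L=4 ×31, L=6 ×3
  A^-8: L=3 ×6, L=5 ×4
  A^-10: L=4 ×1
Each group contributes A^e * Σ count * d^(L-1):
Powers of d = -A^2 - A^-2: d^2 = A^4 + 2 + A^-4; d^3 = -A^6 - 3*A^2 - 3*A^-2 - A^-6; d^4 = A^8 + 4*A^4 + 6 + 4*A^-4 + A^-8; d^5 = -A^10 - 5*A^6 - 10*A^2 - 10*A^-2 - 5*A^-6 - A^-10; d^6 = A^12 + 6*A^8 + 15*A^4 + 20 + 15*A^-4 + 6*A^-8 + A^-12.
  A^10 * (d^3) = -A^16 - 3*A^12 - 3*A^8 - A^4
  A^8 * (9*d^2 + d^4) = A^16 + 13*A^12 + 24*A^8 + 13*A^4 + 1
  A^6 * (27*d + 18*d^3) = -18*A^12 - 81*A^8 - 81*A^4 - 18
  A^4 * (28 + 78*d^2 + 14*d^4) = 14*A^12 + 134*A^8 + 268*A^4 + 134 + 14*A^-4
  A^2 * (116*d + 88*d^3 + 6*d^5) = -6*A^12 - 118*A^8 - 440*A^4 - 440 - 118*A^-4 - 6*A^-8
  A^0 * (27 + 178*d^2 + 46*d^4 + d^6) = A^12 + 52*A^8 + 377*A^4 + 679 + 377*A^-4 + 52*A^-8 + A^-12
  A^-2 * (78*d + 123*d^3 + 9*d^5) = -9*A^8 - 168*A^4 - 537 - 537*A^-4 - 168*A^-8 - 9*A^-12
  A^-4 * (6 + 78*d^2 + 36*d^4) = 36*A^4 + 222 + 378*A^-4 + 222*A^-8 + 36*A^-12
  A^-6 * (11*d + 31*d^3 + 3*d^5) = -3*A^4 - 46 - 134*A^-4 - 134*A^-8 - 46*A^-12 - 3*A^-16
  A^-8 * (6*d^2 + 4*d^4) = 4 + 22*A^-4 + 36*A^-8 + 22*A^-12 + 4*A^-16
  A^-10 * (d^3) = -A^-4 - 3*A^-8 - 3*A^-12 - A^-16
Summing the groups: <K> = A^12 - A^8 + A^4 - 1 + A^-4 - A^-8 + A^-12
Normalise by the writhe: (-A^3)^(-w) = (-A^3)^(0) = 1, so f(A) = 1 * <K> = A^12 - A^8 + A^4 - 1 + A^-4 - A^-8 + A^-12.
Substitute A = t^(-1/4), i.e. A^e → t^(-e/4): V(t) = t^3 - t^2 + t - 1 + t^-1 - t^-2 + t^-3

Answer: t^3 - t^2 + t - 1 + t^-1 - t^-2 + t^-3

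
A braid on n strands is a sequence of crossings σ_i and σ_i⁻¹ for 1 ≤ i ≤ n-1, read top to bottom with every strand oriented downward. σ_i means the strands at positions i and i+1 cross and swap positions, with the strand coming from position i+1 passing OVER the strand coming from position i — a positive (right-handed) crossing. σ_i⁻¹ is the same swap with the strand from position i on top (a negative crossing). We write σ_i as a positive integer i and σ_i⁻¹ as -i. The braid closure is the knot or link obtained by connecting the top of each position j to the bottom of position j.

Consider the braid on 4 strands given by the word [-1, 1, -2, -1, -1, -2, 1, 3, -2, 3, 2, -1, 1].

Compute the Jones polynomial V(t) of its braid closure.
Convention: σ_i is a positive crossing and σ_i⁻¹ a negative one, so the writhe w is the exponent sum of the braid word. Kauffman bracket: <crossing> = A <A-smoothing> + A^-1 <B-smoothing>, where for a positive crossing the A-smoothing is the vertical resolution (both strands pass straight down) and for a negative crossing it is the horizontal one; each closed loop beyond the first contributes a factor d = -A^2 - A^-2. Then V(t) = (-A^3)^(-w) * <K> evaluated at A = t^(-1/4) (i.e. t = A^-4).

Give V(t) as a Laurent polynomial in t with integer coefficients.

The presented braid s1^-1 s1 s2^-1 s1^-1 s1^-1 s2^-1 s1 s3 s2^-1 s3 s2 s1^-1 s1 on 4 strands reduces by inverse Markov moves (closure unchanged at each step):
  Deconjugate: the word is γ·β·γ⁻¹ with γ = s1^-1 (prefix) and γ⁻¹ = s1 (suffix); strip both.
  Deconjugate: the word is γ·β·γ⁻¹ with γ = s1 (prefix) and γ⁻¹ = s1^-1 (suffix); strip both.
  Deconjugate: the word is γ·β·γ⁻¹ with γ = s2^-1 (prefix) and γ⁻¹ = s2 (suffix); strip both.
Reduced to β = s1^-1 s1^-1 s2^-1 s1 s3 s2^-1 s3 on 4 strands, 7 crossings.
Compute on β:
Braid: s1^-1 s1^-1 s2^-1 s1 s3 s2^-1 s3 on 4 strands, 7 crossings.
Writhe w = (#positive) - (#negative) = 3 - 4 = -1.
Enumerate smoothing states for the bracket polynomial. There are 2^7 = 128 states.
Each crossing splits two ways (0=vertical, 1=horizontal). The state's weight is A^(#A-smoothings - #B-smoothings) * d^(loops - 1).
Tabulate the states by total A-exponent and number of loops L (A-exp: L × count):
  A^7: L=4 ×1
  A^5: L=3 ×7
  A^3: L=2 ×17, L=4 ×4
  A^1: L=1 ×14, L=3 ×20, L=5 ×1
  A^-1: L=2 ×27, L=4 ×8
  A^-3: L=1 ×5, L=3 ×15, L=5 ×1
  A^-5: L=2 ×4, L=4 ×3
  A^-7: L=3 ×1
Each group contributes A^e * Σ count * d^(L-1):
Powers of d = -A^2 - A^-2: d^2 = A^4 + 2 + A^-4; d^3 = -A^6 - 3*A^2 - 3*A^-2 - A^-6; d^4 = A^8 + 4*A^4 + 6 + 4*A^-4 + A^-8.
  A^7 * (d^3) = -A^13 - 3*A^9 - 3*A^5 - A
  A^5 * (7*d^2) = 7*A^9 + 14*A^5 + 7*A
  A^3 * (17*d + 4*d^3) = -4*A^9 - 29*A^5 - 29*A - 4*A^-3
  A^1 * (14 + 20*d^2 + d^4) = A^9 + 24*A^5 + 60*A + 24*A^-3 + A^-7
  A^-1 * (27*d + 8*d^3) = -8*A^5 - 51*A - 51*A^-3 - 8*A^-7
  A^-3 * (5 + 15*d^2 + d^4) = A^5 + 19*A + 41*A^-3 + 19*A^-7 + A^-11
  A^-5 * (4*d + 3*d^3) = -3*A - 13*A^-3 - 13*A^-7 - 3*A^-11
  A^-7 * (d^2) = A^-3 + 2*A^-7 + A^-11
Summing the groups: <K> = -A^13 + A^9 - A^5 + 2*A - 2*A^-3 + A^-7 - A^-11
Normalise by the writhe: (-A^3)^(-w) = (-A^3)^(1) = -A^3, so f(A) = -A^3 * <K> = A^16 - A^12 + A^8 - 2*A^4 + 2 - A^-4 + A^-8.
Substitute A = t^(-1/4), i.e. A^e → t^(-e/4): V(t) = t^2 - t + 2 - 2*t^-1 + t^-2 - t^-3 + t^-4

Answer: t^2 - t + 2 - 2*t^-1 + t^-2 - t^-3 + t^-4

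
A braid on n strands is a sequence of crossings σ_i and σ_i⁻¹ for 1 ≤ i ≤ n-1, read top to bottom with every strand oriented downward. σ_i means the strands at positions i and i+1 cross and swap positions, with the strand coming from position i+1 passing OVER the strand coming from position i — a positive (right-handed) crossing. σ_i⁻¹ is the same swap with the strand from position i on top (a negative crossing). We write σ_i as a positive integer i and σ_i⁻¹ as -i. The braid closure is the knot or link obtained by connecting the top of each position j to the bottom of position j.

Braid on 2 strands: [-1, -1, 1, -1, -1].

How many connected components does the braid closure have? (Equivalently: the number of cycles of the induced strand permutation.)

Track the strand permutation on 2 strands, starting from identity.
  step 1: s1^-1 swaps positions 1,2 -> [2 1]
  step 2: s1^-1 swaps positions 1,2 -> [1 2]
  step 3: s1 swaps positions 1,2 -> [2 1]
  step 4: s1^-1 swaps positions 1,2 -> [1 2]
  step 5: s1^-1 swaps positions 1,2 -> [2 1]
Final permutation (position -> original strand): [2 1]
Closure components = cycle count of this permutation = 1.

Answer: 1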